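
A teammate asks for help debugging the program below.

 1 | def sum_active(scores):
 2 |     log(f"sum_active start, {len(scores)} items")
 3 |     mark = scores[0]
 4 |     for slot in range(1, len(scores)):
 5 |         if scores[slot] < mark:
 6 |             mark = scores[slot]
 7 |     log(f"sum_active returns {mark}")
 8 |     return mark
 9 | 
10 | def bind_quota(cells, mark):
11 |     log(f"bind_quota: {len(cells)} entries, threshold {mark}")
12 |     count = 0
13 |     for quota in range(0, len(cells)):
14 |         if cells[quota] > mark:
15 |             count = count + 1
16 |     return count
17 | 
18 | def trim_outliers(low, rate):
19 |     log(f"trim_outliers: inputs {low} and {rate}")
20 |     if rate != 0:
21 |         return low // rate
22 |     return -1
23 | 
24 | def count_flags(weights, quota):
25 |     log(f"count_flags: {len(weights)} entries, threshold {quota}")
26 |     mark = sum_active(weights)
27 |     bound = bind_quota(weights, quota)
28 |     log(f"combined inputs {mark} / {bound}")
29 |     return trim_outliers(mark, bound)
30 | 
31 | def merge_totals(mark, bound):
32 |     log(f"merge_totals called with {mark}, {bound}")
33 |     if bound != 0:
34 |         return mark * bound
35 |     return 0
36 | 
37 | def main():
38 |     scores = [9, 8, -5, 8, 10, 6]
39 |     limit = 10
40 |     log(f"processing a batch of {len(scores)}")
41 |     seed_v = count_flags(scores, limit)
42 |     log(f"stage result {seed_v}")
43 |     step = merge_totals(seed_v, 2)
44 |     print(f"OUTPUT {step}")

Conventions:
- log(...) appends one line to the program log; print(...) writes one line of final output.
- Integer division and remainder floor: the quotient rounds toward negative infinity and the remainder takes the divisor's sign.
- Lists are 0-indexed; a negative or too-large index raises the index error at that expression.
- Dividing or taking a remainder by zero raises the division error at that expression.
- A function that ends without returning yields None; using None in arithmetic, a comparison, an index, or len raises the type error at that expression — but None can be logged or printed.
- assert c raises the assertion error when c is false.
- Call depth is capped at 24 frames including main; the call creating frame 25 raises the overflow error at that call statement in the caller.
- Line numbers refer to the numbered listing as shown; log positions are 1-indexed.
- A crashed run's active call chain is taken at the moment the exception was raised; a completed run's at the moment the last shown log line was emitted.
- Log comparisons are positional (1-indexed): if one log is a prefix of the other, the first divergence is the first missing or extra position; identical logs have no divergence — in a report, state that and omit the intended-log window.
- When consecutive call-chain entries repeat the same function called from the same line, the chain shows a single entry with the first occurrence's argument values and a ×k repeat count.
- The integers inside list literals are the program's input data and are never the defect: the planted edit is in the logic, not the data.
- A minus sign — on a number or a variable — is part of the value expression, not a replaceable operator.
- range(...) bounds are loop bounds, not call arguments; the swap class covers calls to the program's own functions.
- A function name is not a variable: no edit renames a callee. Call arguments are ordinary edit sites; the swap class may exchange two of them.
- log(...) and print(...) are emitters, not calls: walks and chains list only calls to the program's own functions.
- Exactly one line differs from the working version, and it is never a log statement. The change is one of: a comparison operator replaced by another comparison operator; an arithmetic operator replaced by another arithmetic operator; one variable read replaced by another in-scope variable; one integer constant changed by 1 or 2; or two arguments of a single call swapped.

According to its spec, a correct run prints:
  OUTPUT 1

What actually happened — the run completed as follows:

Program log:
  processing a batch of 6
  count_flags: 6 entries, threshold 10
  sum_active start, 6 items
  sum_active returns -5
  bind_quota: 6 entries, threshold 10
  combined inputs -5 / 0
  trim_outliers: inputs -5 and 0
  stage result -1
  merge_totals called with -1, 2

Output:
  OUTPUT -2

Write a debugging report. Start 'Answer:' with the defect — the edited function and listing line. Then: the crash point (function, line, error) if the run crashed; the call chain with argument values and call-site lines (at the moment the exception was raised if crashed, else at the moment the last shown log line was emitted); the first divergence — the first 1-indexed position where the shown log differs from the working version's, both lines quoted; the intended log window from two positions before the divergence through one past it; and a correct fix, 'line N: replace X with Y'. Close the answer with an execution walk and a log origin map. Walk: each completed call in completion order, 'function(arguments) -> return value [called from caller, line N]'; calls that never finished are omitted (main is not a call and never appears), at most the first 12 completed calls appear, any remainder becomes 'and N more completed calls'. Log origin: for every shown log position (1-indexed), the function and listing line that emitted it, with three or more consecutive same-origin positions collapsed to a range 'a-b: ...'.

Answer: the defect is in merge_totals at line 34.
Key fact: The two runs log identically and part ways only at the printed values.
Call chain: main -> merge_totals(-1, 2) (called at line 43).
First divergence: there is none — every log position agrees.
Execution walk:
  sum_active([9, 8, -5, 8, 10, 6]) -> -5  [called from count_flags, line 26]
  bind_quota([9, 8, -5, 8, 10, 6], 10) -> 0  [called from count_flags, line 27]
  trim_outliers(-5, 0) -> -1  [called from count_flags, line 29]
  count_flags([9, 8, -5, 8, 10, 6], 10) -> -1  [called from main, line 41]
  merge_totals(-1, 2) -> -2  [called from main, line 43]
Log origin:
  1: logged in main at line 40
  2: logged in count_flags at line 25
  3: logged in sum_active at line 2
  4: logged in sum_active at line 7
  5: logged in bind_quota at line 11
  6: logged in count_flags at line 28
  7: logged in trim_outliers at line 19
  8: logged in main at line 42
  9: logged in merge_totals at line 32
A correct fix: line 34: replace `*` with `%`.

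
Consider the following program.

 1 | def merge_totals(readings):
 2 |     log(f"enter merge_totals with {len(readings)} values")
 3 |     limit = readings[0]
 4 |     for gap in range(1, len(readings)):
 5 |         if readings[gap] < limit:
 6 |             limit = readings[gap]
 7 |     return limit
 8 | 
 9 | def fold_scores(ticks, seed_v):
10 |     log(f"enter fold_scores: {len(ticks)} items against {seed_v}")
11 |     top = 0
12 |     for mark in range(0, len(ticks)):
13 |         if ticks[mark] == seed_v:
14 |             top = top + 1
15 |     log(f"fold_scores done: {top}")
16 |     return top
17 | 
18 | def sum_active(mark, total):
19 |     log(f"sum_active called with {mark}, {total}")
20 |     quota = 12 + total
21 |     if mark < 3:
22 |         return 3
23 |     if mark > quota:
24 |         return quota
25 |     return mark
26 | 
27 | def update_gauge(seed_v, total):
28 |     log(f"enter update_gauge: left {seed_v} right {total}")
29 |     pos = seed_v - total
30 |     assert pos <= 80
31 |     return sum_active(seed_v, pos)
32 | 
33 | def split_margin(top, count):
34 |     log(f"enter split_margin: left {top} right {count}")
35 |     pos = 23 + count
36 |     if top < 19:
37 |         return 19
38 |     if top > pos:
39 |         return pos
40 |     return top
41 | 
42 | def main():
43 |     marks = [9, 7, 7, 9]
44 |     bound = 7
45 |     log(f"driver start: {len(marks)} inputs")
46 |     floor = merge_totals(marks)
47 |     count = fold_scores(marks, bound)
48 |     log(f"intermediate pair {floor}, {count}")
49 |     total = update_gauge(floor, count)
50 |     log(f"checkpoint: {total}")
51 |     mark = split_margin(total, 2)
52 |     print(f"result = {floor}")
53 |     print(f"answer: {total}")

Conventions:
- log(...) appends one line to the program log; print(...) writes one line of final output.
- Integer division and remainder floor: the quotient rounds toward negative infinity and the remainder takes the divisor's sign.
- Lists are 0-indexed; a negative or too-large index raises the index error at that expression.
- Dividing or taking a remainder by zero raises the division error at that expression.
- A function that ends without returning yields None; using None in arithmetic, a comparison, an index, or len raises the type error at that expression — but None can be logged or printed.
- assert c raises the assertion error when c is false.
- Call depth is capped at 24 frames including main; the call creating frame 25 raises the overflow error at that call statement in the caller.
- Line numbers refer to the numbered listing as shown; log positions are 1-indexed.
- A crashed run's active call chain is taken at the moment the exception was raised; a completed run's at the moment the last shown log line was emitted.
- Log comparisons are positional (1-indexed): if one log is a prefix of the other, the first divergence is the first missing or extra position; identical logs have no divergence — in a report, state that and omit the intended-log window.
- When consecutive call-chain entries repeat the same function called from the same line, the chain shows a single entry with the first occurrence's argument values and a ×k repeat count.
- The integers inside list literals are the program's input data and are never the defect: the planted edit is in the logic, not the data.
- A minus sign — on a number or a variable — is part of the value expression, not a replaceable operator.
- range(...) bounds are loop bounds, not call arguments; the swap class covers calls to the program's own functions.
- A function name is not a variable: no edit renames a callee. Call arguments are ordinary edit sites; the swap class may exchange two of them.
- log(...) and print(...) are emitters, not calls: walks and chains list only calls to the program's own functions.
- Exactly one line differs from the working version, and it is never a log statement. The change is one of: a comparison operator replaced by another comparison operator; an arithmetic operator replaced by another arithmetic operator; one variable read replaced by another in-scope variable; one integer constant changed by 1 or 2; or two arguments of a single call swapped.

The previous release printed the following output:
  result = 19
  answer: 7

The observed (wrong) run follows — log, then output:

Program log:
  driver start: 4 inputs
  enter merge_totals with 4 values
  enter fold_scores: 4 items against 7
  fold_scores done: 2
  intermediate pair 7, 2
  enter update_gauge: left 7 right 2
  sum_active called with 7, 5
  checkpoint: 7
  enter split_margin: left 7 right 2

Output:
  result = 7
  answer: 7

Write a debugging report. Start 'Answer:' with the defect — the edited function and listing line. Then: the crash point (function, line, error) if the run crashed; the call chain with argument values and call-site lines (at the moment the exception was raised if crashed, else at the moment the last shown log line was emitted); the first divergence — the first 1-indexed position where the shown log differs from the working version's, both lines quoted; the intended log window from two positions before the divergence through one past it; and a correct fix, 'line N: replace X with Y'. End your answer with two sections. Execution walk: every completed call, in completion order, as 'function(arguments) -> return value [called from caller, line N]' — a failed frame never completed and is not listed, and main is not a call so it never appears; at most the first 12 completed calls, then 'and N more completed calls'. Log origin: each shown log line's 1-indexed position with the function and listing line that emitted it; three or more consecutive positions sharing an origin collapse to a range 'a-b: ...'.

Answer: the defect is in main at line 52.
Key fact: The two runs log identically and part ways only at the printed values.
Call chain: main -> split_margin(7, 2) (called at line 51).
First divergence: there is none — every log position agrees.
Execution walk:
  merge_totals([9, 7, 7, 9]) -> 7  [called from main, line 46]
  fold_scores([9, 7, 7, 9], 7) -> 2  [called from main, line 47]
  sum_active(7, 5) -> 7  [called from update_gauge, line 31]
  update_gauge(7, 2) -> 7  [called from main, line 49]
  split_margin(7, 2) -> 19  [called from main, line 51]
Origin of each log line:
  1: emitted by main (line 45)
  2: emitted by merge_totals (line 2)
  3: emitted by fold_scores (line 10)
  4: emitted by fold_scores (line 15)
  5: emitted by main (line 48)
  6: emitted by update_gauge (line 28)
  7: emitted by sum_active (line 19)
  8: emitted by main (line 50)
  9: emitted by split_margin (line 34)
A correct fix: line 52: replace `floor` with `mark`.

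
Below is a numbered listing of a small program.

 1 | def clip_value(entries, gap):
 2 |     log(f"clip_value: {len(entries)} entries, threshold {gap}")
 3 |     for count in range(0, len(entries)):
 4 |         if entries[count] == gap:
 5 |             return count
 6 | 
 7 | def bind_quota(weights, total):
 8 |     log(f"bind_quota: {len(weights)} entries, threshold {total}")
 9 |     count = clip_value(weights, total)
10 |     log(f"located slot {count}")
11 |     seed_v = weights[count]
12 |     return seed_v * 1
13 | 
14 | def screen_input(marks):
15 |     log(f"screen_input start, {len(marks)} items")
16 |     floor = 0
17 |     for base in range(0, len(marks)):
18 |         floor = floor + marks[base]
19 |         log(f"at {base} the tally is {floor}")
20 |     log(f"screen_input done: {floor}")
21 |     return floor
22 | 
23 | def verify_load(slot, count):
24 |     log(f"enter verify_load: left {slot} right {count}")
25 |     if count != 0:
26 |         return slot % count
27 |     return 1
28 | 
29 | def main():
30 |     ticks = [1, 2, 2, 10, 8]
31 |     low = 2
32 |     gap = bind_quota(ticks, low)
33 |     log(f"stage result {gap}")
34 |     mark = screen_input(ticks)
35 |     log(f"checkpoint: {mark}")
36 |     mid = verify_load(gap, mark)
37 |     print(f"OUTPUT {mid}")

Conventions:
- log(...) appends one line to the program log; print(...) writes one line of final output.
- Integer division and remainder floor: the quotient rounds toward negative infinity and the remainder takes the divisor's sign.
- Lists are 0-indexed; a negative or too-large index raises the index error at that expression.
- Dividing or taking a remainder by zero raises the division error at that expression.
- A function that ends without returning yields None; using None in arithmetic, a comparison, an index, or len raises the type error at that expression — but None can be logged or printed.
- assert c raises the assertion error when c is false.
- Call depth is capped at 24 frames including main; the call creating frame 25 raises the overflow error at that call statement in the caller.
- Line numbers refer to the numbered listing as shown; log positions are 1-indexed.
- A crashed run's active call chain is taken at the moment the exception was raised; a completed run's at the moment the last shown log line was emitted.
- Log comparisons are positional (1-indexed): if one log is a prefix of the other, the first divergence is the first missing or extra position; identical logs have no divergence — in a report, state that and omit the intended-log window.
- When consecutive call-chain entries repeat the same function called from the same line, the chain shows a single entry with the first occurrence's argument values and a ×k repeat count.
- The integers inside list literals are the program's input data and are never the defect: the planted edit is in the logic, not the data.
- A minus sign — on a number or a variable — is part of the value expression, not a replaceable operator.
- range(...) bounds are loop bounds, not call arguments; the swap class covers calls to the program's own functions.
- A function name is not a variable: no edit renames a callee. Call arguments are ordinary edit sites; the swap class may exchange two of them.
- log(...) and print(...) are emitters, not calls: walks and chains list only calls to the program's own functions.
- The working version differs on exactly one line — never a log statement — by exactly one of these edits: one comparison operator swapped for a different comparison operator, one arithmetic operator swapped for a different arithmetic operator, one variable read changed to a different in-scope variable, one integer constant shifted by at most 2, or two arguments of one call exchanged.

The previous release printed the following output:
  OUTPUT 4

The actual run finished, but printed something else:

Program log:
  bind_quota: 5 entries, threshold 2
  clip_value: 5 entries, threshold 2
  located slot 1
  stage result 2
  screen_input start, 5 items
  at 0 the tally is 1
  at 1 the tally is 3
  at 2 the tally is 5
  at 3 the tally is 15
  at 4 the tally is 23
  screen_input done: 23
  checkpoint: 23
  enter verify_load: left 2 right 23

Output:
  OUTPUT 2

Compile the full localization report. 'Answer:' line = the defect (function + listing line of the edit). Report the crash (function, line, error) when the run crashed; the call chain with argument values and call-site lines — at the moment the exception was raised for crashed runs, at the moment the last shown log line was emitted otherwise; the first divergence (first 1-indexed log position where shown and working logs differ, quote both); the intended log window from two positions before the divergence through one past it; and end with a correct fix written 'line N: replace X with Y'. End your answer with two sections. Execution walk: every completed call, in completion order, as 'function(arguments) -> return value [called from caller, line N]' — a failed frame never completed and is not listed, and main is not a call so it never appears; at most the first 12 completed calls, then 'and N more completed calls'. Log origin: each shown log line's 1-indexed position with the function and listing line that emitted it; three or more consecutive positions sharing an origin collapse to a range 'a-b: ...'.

Answer: the defect is in bind_quota at line 12.
Key fact: Everything matches until log position 4, which reads 'stage result 2' in place of 'stage result 4'.
Call chain: main -> verify_load(2, 23) (called at line 36).
First divergence: position 4 — the shown line 'stage result 2' should read 'stage result 4'.
Intended log window:
  2: clip_value: 5 entries, threshold 2
  3: located slot 1
  4: stage result 4
  5: screen_input start, 5 items
Execution walk:
  clip_value([1, 2, 2, 10, 8], 2) -> 1  [called from bind_quota, line 9]
  bind_quota([1, 2, 2, 10, 8], 2) -> 2  [called from main, line 32]
  screen_input([1, 2, 2, 10, 8]) -> 23  [called from main, line 34]
  verify_load(2, 23) -> 2  [called from main, line 36]
Log origin:
  1: from bind_quota, line 8
  2: from clip_value, line 2
  3: from bind_quota, line 10
  4: from main, line 33
  5: from screen_input, line 15
  6-10: from screen_input, line 19
  11: from screen_input, line 20
  12: from main, line 35
  13: from verify_load, line 24
A correct fix: line 12: replace `1` with `2`.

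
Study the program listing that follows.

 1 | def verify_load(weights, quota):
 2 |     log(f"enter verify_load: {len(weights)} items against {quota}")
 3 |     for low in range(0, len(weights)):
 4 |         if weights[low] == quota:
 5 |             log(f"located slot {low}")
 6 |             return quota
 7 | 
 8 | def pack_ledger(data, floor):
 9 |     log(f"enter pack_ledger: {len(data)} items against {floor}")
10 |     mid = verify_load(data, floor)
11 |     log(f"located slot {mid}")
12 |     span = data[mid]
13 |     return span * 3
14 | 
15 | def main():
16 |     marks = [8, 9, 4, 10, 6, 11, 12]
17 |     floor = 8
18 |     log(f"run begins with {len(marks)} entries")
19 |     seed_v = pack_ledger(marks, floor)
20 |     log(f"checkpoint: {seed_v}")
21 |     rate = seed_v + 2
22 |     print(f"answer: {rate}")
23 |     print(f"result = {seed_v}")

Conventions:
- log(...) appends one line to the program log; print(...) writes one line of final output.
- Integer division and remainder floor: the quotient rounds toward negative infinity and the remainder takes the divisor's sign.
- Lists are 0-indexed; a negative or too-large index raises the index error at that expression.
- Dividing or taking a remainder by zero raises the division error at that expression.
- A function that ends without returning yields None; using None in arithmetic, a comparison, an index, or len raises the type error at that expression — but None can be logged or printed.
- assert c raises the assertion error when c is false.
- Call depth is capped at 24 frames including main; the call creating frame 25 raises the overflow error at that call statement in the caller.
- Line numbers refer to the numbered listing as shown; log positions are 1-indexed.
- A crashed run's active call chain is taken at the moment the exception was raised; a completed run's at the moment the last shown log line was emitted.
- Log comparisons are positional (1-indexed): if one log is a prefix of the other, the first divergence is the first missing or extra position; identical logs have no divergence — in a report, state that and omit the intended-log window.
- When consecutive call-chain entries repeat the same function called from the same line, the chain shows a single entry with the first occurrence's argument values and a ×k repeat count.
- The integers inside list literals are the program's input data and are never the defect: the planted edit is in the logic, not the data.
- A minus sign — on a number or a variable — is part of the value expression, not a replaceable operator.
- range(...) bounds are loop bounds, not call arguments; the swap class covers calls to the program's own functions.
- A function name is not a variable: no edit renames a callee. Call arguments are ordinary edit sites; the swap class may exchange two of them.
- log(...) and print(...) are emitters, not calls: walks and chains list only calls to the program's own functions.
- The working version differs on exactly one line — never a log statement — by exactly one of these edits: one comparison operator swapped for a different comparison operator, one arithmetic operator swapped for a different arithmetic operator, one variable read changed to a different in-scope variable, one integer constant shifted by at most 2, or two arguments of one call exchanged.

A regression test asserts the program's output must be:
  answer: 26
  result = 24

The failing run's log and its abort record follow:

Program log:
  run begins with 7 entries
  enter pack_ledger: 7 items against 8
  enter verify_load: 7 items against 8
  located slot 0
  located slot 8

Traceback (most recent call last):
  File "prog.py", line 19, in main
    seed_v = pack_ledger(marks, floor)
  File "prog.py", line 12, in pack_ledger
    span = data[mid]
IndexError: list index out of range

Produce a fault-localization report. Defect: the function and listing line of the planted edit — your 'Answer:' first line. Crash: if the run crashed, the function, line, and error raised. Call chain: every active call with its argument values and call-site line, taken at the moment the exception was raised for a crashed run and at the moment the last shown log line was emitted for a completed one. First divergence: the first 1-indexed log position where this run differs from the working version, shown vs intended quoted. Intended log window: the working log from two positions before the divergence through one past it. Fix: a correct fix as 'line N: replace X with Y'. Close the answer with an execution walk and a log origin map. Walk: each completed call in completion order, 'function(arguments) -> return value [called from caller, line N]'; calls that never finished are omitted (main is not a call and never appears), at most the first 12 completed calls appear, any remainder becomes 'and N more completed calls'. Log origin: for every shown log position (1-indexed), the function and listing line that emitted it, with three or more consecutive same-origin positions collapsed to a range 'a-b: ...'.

Answer: the defect is in verify_load at line 6.
Key observation: The log first diverges at position 5: the faulty run prints 'located slot 8' where the working version prints 'located slot 0'.
Crash: pack_ledger, line 12, IndexError.
Call chain: main -> pack_ledger([8, 9, 4, 10, 6, 11, 12], 8) (called at line 19).
First divergence: position 5 — the shown line 'located slot 8' should read 'located slot 0'.
Intended log window:
  3: enter verify_load: 7 items against 8
  4: located slot 0
  5: located slot 0
  6: checkpoint: 24
Execution walk:
  verify_load([8, 9, 4, 10, 6, 11, 12], 8) -> 8  [called from pack_ledger, line 10]
Log origins:
  1: logged in main at line 18
  2: logged in pack_ledger at line 9
  3: logged in verify_load at line 2
  4: logged in verify_load at line 5
  5: logged in pack_ledger at line 11
A correct fix: line 6: replace `quota` with `low`.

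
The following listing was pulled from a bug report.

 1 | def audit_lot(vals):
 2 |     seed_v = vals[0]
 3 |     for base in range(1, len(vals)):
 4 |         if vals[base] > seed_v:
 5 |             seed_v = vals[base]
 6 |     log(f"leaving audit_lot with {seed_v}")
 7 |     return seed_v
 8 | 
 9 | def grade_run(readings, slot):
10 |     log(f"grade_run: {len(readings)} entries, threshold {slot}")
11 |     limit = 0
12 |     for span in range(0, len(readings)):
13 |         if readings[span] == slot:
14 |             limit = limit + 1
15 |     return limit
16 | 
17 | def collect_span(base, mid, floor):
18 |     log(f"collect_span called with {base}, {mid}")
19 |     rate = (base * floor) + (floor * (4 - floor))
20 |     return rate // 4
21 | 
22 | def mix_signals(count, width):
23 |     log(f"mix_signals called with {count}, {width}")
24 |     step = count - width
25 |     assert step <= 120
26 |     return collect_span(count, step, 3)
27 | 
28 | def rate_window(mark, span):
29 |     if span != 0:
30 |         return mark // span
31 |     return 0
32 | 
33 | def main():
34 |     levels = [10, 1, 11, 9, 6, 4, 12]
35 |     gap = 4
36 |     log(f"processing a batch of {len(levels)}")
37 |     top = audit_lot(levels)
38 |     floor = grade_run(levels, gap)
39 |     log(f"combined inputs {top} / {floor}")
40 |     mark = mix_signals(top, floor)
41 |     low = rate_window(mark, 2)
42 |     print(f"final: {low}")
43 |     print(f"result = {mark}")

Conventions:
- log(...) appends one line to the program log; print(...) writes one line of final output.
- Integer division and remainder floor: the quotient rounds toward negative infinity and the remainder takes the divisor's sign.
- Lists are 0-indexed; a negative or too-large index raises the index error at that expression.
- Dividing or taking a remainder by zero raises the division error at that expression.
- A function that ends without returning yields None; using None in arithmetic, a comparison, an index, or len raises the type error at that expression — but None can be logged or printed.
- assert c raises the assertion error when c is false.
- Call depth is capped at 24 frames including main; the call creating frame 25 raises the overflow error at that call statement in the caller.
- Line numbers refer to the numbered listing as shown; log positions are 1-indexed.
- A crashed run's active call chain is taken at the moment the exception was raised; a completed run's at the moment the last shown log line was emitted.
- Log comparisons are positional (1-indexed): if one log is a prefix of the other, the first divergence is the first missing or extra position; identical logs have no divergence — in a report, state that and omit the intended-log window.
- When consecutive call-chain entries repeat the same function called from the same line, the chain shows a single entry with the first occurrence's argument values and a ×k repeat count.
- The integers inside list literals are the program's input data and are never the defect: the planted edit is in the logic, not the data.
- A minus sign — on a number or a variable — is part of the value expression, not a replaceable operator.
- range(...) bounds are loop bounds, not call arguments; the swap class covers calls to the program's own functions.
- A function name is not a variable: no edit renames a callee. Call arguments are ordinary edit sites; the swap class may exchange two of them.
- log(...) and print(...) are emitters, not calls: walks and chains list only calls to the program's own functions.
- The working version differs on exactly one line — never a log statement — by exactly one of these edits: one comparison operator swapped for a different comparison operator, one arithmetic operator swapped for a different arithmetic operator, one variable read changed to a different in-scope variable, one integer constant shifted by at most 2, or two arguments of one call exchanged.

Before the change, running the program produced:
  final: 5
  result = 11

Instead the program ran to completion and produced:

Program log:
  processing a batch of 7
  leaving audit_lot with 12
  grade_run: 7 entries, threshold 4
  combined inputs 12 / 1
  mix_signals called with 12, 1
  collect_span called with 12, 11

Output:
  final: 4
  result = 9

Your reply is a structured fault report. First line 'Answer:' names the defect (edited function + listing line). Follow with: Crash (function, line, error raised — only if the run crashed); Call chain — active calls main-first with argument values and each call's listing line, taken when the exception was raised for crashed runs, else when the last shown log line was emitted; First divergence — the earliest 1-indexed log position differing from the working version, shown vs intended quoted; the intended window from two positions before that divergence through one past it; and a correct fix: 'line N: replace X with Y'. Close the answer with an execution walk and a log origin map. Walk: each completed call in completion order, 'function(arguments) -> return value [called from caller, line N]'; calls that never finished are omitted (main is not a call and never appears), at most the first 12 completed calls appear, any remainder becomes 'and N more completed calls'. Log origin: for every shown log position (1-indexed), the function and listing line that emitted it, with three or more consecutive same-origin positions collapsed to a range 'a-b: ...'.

Answer: the defect is in collect_span at line 19.
Key fact: Every logged value matches the working version; the printed result is what differs.
Call chain: main -> mix_signals(12, 1) (called at line 40) -> collect_span(12, 11, 3) (called at line 26).
First divergence: none; the two logs match at every position.
Execution walk:
  audit_lot([10, 1, 11, 9, 6, 4, 12]) -> 12  [called from main, line 37]
  grade_run([10, 1, 11, 9, 6, 4, 12], 4) -> 1  [called from main, line 38]
  collect_span(12, 11, 3) -> 9  [called from mix_signals, line 26]
  mix_signals(12, 1) -> 9  [called from main, line 40]
  rate_window(9, 2) -> 4  [called from main, line 41]
Origin of each log line:
  1: logged in main at line 36
  2: logged in audit_lot at line 6
  3: logged in grade_run at line 10
  4: logged in main at line 39
  5: logged in mix_signals at line 23
  6: logged in collect_span at line 18
A correct fix: line 19: replace `floor * (4 - floor)` with `mid * (4 - floor)`.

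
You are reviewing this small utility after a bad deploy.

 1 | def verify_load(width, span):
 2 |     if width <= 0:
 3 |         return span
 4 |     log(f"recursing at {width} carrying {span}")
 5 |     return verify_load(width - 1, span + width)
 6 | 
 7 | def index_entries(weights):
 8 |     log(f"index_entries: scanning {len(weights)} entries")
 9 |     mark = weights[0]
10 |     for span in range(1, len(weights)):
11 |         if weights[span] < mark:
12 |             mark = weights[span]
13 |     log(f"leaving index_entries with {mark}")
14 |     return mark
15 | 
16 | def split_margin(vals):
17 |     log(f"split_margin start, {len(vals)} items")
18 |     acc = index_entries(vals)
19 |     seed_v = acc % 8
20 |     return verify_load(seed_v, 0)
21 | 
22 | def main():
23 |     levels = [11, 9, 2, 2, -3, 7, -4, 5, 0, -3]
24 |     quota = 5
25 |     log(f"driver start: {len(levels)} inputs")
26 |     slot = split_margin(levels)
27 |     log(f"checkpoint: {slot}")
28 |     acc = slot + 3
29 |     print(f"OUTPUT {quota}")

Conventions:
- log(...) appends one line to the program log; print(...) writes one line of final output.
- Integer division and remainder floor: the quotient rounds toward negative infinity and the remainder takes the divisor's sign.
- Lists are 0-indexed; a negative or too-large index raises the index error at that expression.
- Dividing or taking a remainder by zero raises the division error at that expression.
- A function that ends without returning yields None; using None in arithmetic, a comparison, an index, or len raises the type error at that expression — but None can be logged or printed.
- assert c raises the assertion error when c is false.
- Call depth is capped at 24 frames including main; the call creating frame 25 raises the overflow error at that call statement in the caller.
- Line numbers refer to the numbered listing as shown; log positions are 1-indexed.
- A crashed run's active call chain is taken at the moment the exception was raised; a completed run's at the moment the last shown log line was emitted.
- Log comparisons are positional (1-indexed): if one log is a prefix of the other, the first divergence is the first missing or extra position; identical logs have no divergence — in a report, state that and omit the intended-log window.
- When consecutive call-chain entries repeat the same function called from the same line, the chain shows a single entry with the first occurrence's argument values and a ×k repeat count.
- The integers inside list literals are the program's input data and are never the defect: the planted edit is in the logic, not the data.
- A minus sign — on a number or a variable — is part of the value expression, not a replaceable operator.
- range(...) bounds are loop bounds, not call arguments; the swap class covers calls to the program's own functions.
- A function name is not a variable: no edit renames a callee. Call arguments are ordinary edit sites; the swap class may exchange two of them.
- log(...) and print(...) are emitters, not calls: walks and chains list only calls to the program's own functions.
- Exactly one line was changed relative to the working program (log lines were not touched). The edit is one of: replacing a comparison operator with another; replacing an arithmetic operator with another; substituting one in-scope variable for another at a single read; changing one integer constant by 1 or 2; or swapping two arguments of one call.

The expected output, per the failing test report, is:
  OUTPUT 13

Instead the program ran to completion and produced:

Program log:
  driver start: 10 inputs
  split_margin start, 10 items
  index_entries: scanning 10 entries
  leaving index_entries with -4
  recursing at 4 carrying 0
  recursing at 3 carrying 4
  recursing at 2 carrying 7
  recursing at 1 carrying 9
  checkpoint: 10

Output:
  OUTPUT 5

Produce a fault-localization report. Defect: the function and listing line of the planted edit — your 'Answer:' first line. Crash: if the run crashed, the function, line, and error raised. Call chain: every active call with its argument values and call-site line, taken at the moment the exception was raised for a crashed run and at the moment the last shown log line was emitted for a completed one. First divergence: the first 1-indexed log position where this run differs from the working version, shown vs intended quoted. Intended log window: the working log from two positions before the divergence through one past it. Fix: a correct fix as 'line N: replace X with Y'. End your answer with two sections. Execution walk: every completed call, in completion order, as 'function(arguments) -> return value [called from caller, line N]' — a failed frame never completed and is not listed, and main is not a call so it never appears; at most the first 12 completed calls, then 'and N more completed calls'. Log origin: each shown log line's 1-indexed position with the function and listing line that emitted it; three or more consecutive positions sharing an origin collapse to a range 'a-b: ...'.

Answer: the defect is in main at line 29.
Key fact: Nothing in the log betrays the bug — only the output does.
Call chain: main.
First divergence: none; the two logs match at every position.
Execution walk:
  index_entries([11, 9, 2, 2, -3, 7, -4, 5, 0, -3]) -> -4  [called from split_margin, line 18]
  verify_load(0, 10) -> 10  [called from verify_load, line 5]
  verify_load(1, 9) -> 10  [called from verify_load, line 5]
  verify_load(2, 7) -> 10  [called from verify_load, line 5]
  verify_load(3, 4) -> 10  [called from verify_load, line 5]
  verify_load(4, 0) -> 10  [called from split_margin, line 20]
  split_margin([11, 9, 2, 2, -3, 7, -4, 5, 0, -3]) -> 10  [called from main, line 26]
Log origin:
  1: emitted by main (line 25)
  2: emitted by split_margin (line 17)
  3: emitted by index_entries (line 8)
  4: emitted by index_entries (line 13)
  5-8: emitted by verify_load (line 4)
  9: emitted by main (line 27)
A correct fix: line 29: replace `quota` with `acc`.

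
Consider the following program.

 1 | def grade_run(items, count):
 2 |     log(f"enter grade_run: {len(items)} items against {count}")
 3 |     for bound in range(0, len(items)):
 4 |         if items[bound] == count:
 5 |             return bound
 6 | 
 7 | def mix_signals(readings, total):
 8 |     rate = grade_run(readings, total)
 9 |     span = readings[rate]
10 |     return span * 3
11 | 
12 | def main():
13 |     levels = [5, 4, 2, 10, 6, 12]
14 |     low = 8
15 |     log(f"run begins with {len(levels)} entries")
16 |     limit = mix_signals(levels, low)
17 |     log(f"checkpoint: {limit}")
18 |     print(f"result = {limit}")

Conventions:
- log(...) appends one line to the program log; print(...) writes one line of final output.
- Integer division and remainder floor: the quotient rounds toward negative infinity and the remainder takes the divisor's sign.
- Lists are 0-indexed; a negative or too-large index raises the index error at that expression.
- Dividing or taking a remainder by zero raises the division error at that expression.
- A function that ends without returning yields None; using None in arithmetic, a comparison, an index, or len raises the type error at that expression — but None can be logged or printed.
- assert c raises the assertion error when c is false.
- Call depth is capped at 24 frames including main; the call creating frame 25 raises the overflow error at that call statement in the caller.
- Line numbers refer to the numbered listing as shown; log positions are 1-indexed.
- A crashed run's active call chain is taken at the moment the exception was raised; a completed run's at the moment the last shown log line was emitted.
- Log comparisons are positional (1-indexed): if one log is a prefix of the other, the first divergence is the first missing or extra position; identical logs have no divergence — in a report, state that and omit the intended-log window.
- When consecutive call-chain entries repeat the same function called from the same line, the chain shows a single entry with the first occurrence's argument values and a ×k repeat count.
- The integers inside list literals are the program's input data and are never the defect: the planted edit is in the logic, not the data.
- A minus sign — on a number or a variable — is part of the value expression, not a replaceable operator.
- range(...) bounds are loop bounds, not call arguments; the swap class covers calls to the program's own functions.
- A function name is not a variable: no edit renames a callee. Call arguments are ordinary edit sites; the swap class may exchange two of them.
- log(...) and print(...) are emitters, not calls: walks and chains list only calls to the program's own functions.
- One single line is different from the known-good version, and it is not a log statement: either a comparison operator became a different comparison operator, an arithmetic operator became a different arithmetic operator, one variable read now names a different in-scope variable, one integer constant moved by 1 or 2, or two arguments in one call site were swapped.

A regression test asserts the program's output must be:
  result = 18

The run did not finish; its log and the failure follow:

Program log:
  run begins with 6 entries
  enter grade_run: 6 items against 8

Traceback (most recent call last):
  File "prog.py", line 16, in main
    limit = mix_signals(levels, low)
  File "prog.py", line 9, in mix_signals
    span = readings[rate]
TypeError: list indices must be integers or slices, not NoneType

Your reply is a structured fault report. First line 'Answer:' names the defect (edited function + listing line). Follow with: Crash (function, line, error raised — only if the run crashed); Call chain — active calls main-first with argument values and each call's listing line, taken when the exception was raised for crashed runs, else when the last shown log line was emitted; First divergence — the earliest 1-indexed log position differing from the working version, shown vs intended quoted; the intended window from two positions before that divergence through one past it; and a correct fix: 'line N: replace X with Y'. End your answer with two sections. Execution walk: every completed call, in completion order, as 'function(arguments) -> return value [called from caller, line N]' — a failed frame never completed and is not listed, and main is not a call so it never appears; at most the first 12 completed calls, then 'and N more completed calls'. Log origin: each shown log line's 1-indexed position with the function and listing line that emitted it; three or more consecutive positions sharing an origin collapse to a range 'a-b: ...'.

Answer: the defect is in main at line 14.
Key fact: Everything matches until log position 2, which reads 'enter grade_run: 6 items against 8' in place of 'enter grade_run: 6 items against 6'.
Crash: mix_signals, line 9, TypeError.
Call chain: main -> mix_signals([5, 4, 2, 10, 6, 12], 8) (called at line 16).
First divergence: position 2 — the shown line 'enter grade_run: 6 items against 8' should read 'enter grade_run: 6 items against 6'.
Intended log window:
  1: run begins with 6 entries
  2: enter grade_run: 6 items against 6
  3: checkpoint: 18
Execution walk:
  grade_run([5, 4, 2, 10, 6, 12], 8) -> None  [called from mix_signals, line 8]
Log line origins:
  1: emitted by main (line 15)
  2: emitted by grade_run (line 2)
A correct fix: line 14: replace `8` with `6`.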